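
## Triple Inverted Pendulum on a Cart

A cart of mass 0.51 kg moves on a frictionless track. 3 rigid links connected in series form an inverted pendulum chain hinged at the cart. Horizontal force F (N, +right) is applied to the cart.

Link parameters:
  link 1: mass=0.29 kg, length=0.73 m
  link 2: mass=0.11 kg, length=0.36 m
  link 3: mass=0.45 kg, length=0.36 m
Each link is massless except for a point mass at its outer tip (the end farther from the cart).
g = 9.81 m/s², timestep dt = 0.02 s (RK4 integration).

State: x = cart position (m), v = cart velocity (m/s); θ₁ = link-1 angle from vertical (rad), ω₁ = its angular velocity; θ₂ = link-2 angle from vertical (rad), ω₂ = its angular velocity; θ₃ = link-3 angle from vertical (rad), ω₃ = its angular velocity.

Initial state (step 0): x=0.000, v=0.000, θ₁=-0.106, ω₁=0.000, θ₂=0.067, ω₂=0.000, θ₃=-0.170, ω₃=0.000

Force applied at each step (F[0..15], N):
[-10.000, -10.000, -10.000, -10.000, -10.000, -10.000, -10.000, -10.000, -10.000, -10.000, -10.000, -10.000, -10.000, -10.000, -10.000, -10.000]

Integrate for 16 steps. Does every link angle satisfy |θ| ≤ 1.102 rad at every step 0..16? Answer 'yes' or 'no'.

apply F[0]=-10.000 → step 1: x=-0.004, v=-0.359, θ₁=-0.102, ω₁=0.380, θ₂=0.074, ω₂=0.734, θ₃=-0.176, ω₃=-0.592
apply F[1]=-10.000 → step 2: x=-0.014, v=-0.722, θ₁=-0.091, ω₁=0.776, θ₂=0.096, ω₂=1.437, θ₃=-0.194, ω₃=-1.170
apply F[2]=-10.000 → step 3: x=-0.033, v=-1.094, θ₁=-0.071, ω₁=1.202, θ₂=0.131, ω₂=2.057, θ₃=-0.222, ω₃=-1.690
apply F[3]=-10.000 → step 4: x=-0.058, v=-1.475, θ₁=-0.042, ω₁=1.666, θ₂=0.177, ω₂=2.524, θ₃=-0.260, ω₃=-2.093
apply F[4]=-10.000 → step 5: x=-0.092, v=-1.864, θ₁=-0.004, ω₁=2.171, θ₂=0.231, ω₂=2.791, θ₃=-0.305, ω₃=-2.327
apply F[5]=-10.000 → step 6: x=-0.133, v=-2.257, θ₁=0.045, ω₁=2.711, θ₂=0.288, ω₂=2.846, θ₃=-0.352, ω₃=-2.372
apply F[6]=-10.000 → step 7: x=-0.182, v=-2.649, θ₁=0.105, ω₁=3.277, θ₂=0.343, ω₂=2.705, θ₃=-0.399, ω₃=-2.225
apply F[7]=-10.000 → step 8: x=-0.239, v=-3.033, θ₁=0.176, ω₁=3.854, θ₂=0.395, ω₂=2.394, θ₃=-0.440, ω₃=-1.881
apply F[8]=-10.000 → step 9: x=-0.303, v=-3.396, θ₁=0.259, ω₁=4.424, θ₂=0.438, ω₂=1.947, θ₃=-0.472, ω₃=-1.326
apply F[9]=-10.000 → step 10: x=-0.374, v=-3.725, θ₁=0.353, ω₁=4.963, θ₂=0.472, ω₂=1.412, θ₃=-0.491, ω₃=-0.541
apply F[10]=-10.000 → step 11: x=-0.452, v=-4.006, θ₁=0.457, ω₁=5.441, θ₂=0.495, ω₂=0.843, θ₃=-0.492, ω₃=0.484
apply F[11]=-10.000 → step 12: x=-0.534, v=-4.228, θ₁=0.570, ω₁=5.834, θ₂=0.506, ω₂=0.289, θ₃=-0.471, ω₃=1.740
apply F[12]=-10.000 → step 13: x=-0.620, v=-4.386, θ₁=0.689, ω₁=6.126, θ₂=0.506, ω₂=-0.230, θ₃=-0.422, ω₃=3.198
apply F[13]=-10.000 → step 14: x=-0.709, v=-4.481, θ₁=0.814, ω₁=6.307, θ₂=0.497, ω₂=-0.736, θ₃=-0.341, ω₃=4.832
apply F[14]=-10.000 → step 15: x=-0.799, v=-4.517, θ₁=0.941, ω₁=6.361, θ₂=0.477, ω₂=-1.274, θ₃=-0.227, ω₃=6.628
apply F[15]=-10.000 → step 16: x=-0.890, v=-4.498, θ₁=1.067, ω₁=6.246, θ₂=0.445, ω₂=-1.849, θ₃=-0.075, ω₃=8.568
Max |angle| over trajectory = 1.067 rad; bound = 1.102 → within bound.

Answer: yes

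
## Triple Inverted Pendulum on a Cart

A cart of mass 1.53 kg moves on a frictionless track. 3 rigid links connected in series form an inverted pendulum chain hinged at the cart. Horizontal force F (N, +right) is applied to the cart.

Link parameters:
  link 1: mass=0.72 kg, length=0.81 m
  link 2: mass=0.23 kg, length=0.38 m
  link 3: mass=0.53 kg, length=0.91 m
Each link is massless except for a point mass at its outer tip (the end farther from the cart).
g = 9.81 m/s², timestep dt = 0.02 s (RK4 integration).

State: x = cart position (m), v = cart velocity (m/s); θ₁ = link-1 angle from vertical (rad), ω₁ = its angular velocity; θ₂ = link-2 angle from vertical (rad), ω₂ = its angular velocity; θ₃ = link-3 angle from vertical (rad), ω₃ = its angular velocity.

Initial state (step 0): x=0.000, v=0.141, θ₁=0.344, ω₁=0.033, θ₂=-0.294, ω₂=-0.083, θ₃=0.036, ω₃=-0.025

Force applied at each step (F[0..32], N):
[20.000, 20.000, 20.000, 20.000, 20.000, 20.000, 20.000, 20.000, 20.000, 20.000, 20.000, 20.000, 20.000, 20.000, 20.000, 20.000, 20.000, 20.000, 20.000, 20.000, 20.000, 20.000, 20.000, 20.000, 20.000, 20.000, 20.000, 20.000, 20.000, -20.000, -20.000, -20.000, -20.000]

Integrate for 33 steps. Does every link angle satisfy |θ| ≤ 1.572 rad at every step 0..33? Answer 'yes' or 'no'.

Answer: no

Derivation:
apply F[0]=+20.000 → step 1: x=0.005, v=0.346, θ₁=0.344, ω₁=-0.027, θ₂=-0.304, ω₂=-0.879, θ₃=0.037, ω₃=0.122
apply F[1]=+20.000 → step 2: x=0.014, v=0.552, θ₁=0.343, ω₁=-0.095, θ₂=-0.329, ω₂=-1.661, θ₃=0.041, ω₃=0.263
apply F[2]=+20.000 → step 3: x=0.027, v=0.761, θ₁=0.340, ω₁=-0.181, θ₂=-0.370, ω₂=-2.410, θ₃=0.047, ω₃=0.392
apply F[3]=+20.000 → step 4: x=0.044, v=0.975, θ₁=0.335, ω₁=-0.290, θ₂=-0.425, ω₂=-3.109, θ₃=0.056, ω₃=0.497
apply F[4]=+20.000 → step 5: x=0.066, v=1.192, θ₁=0.328, ω₁=-0.427, θ₂=-0.494, ω₂=-3.744, θ₃=0.067, ω₃=0.571
apply F[5]=+20.000 → step 6: x=0.092, v=1.414, θ₁=0.318, ω₁=-0.594, θ₂=-0.574, ω₂=-4.308, θ₃=0.079, ω₃=0.604
apply F[6]=+20.000 → step 7: x=0.123, v=1.640, θ₁=0.304, ω₁=-0.791, θ₂=-0.666, ω₂=-4.802, θ₃=0.091, ω₃=0.592
apply F[7]=+20.000 → step 8: x=0.158, v=1.870, θ₁=0.286, ω₁=-1.016, θ₂=-0.766, ω₂=-5.238, θ₃=0.102, ω₃=0.533
apply F[8]=+20.000 → step 9: x=0.197, v=2.104, θ₁=0.264, ω₁=-1.271, θ₂=-0.875, ω₂=-5.626, θ₃=0.112, ω₃=0.428
apply F[9]=+20.000 → step 10: x=0.242, v=2.343, θ₁=0.235, ω₁=-1.554, θ₂=-0.991, ω₂=-5.978, θ₃=0.119, ω₃=0.276
apply F[10]=+20.000 → step 11: x=0.291, v=2.586, θ₁=0.201, ω₁=-1.867, θ₂=-1.114, ω₂=-6.301, θ₃=0.123, ω₃=0.081
apply F[11]=+20.000 → step 12: x=0.345, v=2.834, θ₁=0.160, ω₁=-2.211, θ₂=-1.243, ω₂=-6.596, θ₃=0.122, ω₃=-0.155
apply F[12]=+20.000 → step 13: x=0.405, v=3.087, θ₁=0.113, ω₁=-2.586, θ₂=-1.377, ω₂=-6.858, θ₃=0.116, ω₃=-0.429
apply F[13]=+20.000 → step 14: x=0.469, v=3.345, θ₁=0.057, ω₁=-2.991, θ₂=-1.517, ω₂=-7.072, θ₃=0.105, ω₃=-0.734
apply F[14]=+20.000 → step 15: x=0.538, v=3.606, θ₁=-0.007, ω₁=-3.424, θ₂=-1.660, ω₂=-7.212, θ₃=0.087, ω₃=-1.057
apply F[15]=+20.000 → step 16: x=0.613, v=3.867, θ₁=-0.080, ω₁=-3.875, θ₂=-1.805, ω₂=-7.239, θ₃=0.062, ω₃=-1.383
apply F[16]=+20.000 → step 17: x=0.693, v=4.123, θ₁=-0.162, ω₁=-4.333, θ₂=-1.948, ω₂=-7.103, θ₃=0.032, ω₃=-1.687
apply F[17]=+20.000 → step 18: x=0.778, v=4.367, θ₁=-0.253, ω₁=-4.777, θ₂=-2.087, ω₂=-6.745, θ₃=-0.005, ω₃=-1.942
apply F[18]=+20.000 → step 19: x=0.868, v=4.591, θ₁=-0.353, ω₁=-5.185, θ₂=-2.216, ω₂=-6.113, θ₃=-0.046, ω₃=-2.121
apply F[19]=+20.000 → step 20: x=0.961, v=4.786, θ₁=-0.460, ω₁=-5.539, θ₂=-2.330, ω₂=-5.181, θ₃=-0.089, ω₃=-2.208
apply F[20]=+20.000 → step 21: x=1.059, v=4.947, θ₁=-0.574, ω₁=-5.830, θ₂=-2.422, ω₂=-3.960, θ₃=-0.133, ω₃=-2.206
apply F[21]=+20.000 → step 22: x=1.159, v=5.070, θ₁=-0.693, ω₁=-6.065, θ₂=-2.486, ω₂=-2.507, θ₃=-0.177, ω₃=-2.140
apply F[22]=+20.000 → step 23: x=1.261, v=5.158, θ₁=-0.817, ω₁=-6.268, θ₂=-2.521, ω₂=-0.902, θ₃=-0.219, ω₃=-2.050
apply F[23]=+20.000 → step 24: x=1.365, v=5.211, θ₁=-0.944, ω₁=-6.468, θ₂=-2.522, ω₂=0.773, θ₃=-0.259, ω₃=-1.990
apply F[24]=+20.000 → step 25: x=1.470, v=5.228, θ₁=-1.076, ω₁=-6.697, θ₂=-2.490, ω₂=2.456, θ₃=-0.299, ω₃=-2.019
apply F[25]=+20.000 → step 26: x=1.574, v=5.203, θ₁=-1.212, ω₁=-6.981, θ₂=-2.424, ω₂=4.117, θ₃=-0.341, ω₃=-2.204
apply F[26]=+20.000 → step 27: x=1.677, v=5.122, θ₁=-1.355, ω₁=-7.333, θ₂=-2.325, ω₂=5.761, θ₃=-0.389, ω₃=-2.626
apply F[27]=+20.000 → step 28: x=1.778, v=4.967, θ₁=-1.506, ω₁=-7.752, θ₂=-2.193, ω₂=7.443, θ₃=-0.448, ω₃=-3.381
apply F[28]=+20.000 → step 29: x=1.875, v=4.715, θ₁=-1.666, ω₁=-8.216, θ₂=-2.026, ω₂=9.296, θ₃=-0.527, ω₃=-4.602
apply F[29]=-20.000 → step 30: x=1.963, v=4.015, θ₁=-1.835, ω₁=-8.699, θ₂=-1.823, ω₂=11.200, θ₃=-0.633, ω₃=-6.107
apply F[30]=-20.000 → step 31: x=2.035, v=3.158, θ₁=-2.013, ω₁=-9.044, θ₂=-1.572, ω₂=13.984, θ₃=-0.777, ω₃=-8.470
apply F[31]=-20.000 → step 32: x=2.088, v=2.161, θ₁=-2.191, ω₁=-8.507, θ₂=-1.261, ω₂=16.725, θ₃=-0.977, ω₃=-11.389
apply F[32]=-20.000 → step 33: x=2.123, v=1.411, θ₁=-2.345, ω₁=-6.924, θ₂=-0.946, ω₂=13.770, θ₃=-1.211, ω₃=-11.532
Max |angle| over trajectory = 2.522 rad; bound = 1.572 → exceeded.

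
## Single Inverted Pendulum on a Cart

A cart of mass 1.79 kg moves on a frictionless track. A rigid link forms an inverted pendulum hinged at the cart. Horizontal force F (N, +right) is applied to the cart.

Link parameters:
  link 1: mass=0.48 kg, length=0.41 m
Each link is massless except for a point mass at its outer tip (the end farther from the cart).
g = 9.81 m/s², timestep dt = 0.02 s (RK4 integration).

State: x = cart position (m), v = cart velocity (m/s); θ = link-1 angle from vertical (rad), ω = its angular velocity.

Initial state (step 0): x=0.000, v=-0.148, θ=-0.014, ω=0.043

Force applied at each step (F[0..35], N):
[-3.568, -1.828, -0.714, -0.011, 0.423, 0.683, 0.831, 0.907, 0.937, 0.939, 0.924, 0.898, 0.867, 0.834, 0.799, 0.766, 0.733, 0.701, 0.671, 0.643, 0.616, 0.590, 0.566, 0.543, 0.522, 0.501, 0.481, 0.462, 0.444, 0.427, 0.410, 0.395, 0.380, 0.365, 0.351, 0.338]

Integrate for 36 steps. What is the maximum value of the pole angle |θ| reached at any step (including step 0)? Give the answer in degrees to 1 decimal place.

apply F[0]=-3.568 → step 1: x=-0.003, v=-0.187, θ=-0.012, ω=0.132
apply F[1]=-1.828 → step 2: x=-0.007, v=-0.207, θ=-0.009, ω=0.175
apply F[2]=-0.714 → step 3: x=-0.012, v=-0.215, θ=-0.006, ω=0.190
apply F[3]=-0.011 → step 4: x=-0.016, v=-0.215, θ=-0.002, ω=0.189
apply F[4]=+0.423 → step 5: x=-0.020, v=-0.210, θ=0.002, ω=0.177
apply F[5]=+0.683 → step 6: x=-0.024, v=-0.202, θ=0.005, ω=0.161
apply F[6]=+0.831 → step 7: x=-0.028, v=-0.193, θ=0.008, ω=0.142
apply F[7]=+0.907 → step 8: x=-0.032, v=-0.184, θ=0.011, ω=0.123
apply F[8]=+0.937 → step 9: x=-0.035, v=-0.174, θ=0.013, ω=0.105
apply F[9]=+0.939 → step 10: x=-0.039, v=-0.164, θ=0.015, ω=0.088
apply F[10]=+0.924 → step 11: x=-0.042, v=-0.155, θ=0.017, ω=0.073
apply F[11]=+0.898 → step 12: x=-0.045, v=-0.146, θ=0.018, ω=0.059
apply F[12]=+0.867 → step 13: x=-0.048, v=-0.137, θ=0.019, ω=0.047
apply F[13]=+0.834 → step 14: x=-0.051, v=-0.129, θ=0.020, ω=0.036
apply F[14]=+0.799 → step 15: x=-0.053, v=-0.121, θ=0.021, ω=0.026
apply F[15]=+0.766 → step 16: x=-0.055, v=-0.113, θ=0.021, ω=0.018
apply F[16]=+0.733 → step 17: x=-0.058, v=-0.106, θ=0.021, ω=0.011
apply F[17]=+0.701 → step 18: x=-0.060, v=-0.100, θ=0.021, ω=0.005
apply F[18]=+0.671 → step 19: x=-0.062, v=-0.093, θ=0.022, ω=-0.000
apply F[19]=+0.643 → step 20: x=-0.063, v=-0.087, θ=0.021, ω=-0.005
apply F[20]=+0.616 → step 21: x=-0.065, v=-0.081, θ=0.021, ω=-0.009
apply F[21]=+0.590 → step 22: x=-0.067, v=-0.076, θ=0.021, ω=-0.012
apply F[22]=+0.566 → step 23: x=-0.068, v=-0.071, θ=0.021, ω=-0.015
apply F[23]=+0.543 → step 24: x=-0.069, v=-0.066, θ=0.021, ω=-0.017
apply F[24]=+0.522 → step 25: x=-0.071, v=-0.061, θ=0.020, ω=-0.019
apply F[25]=+0.501 → step 26: x=-0.072, v=-0.056, θ=0.020, ω=-0.020
apply F[26]=+0.481 → step 27: x=-0.073, v=-0.052, θ=0.019, ω=-0.021
apply F[27]=+0.462 → step 28: x=-0.074, v=-0.048, θ=0.019, ω=-0.022
apply F[28]=+0.444 → step 29: x=-0.075, v=-0.044, θ=0.019, ω=-0.023
apply F[29]=+0.427 → step 30: x=-0.076, v=-0.040, θ=0.018, ω=-0.024
apply F[30]=+0.410 → step 31: x=-0.076, v=-0.037, θ=0.018, ω=-0.024
apply F[31]=+0.395 → step 32: x=-0.077, v=-0.033, θ=0.017, ω=-0.024
apply F[32]=+0.380 → step 33: x=-0.078, v=-0.030, θ=0.017, ω=-0.024
apply F[33]=+0.365 → step 34: x=-0.078, v=-0.026, θ=0.016, ω=-0.024
apply F[34]=+0.351 → step 35: x=-0.079, v=-0.023, θ=0.016, ω=-0.024
apply F[35]=+0.338 → step 36: x=-0.079, v=-0.020, θ=0.015, ω=-0.024
Max |angle| over trajectory = 0.022 rad = 1.2°.

Answer: 1.2°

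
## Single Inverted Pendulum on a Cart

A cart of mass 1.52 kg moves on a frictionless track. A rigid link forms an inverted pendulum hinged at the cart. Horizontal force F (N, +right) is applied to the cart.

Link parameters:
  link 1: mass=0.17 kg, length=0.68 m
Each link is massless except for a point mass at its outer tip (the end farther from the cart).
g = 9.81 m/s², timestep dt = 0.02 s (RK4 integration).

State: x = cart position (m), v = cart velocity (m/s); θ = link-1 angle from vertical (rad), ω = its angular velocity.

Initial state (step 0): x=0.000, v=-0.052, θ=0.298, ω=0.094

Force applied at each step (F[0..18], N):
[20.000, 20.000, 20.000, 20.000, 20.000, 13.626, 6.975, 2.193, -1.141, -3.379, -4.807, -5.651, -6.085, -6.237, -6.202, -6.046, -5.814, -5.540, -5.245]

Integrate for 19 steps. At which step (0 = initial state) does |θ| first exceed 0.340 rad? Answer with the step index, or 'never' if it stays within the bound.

apply F[0]=+20.000 → step 1: x=0.002, v=0.203, θ=0.297, ω=-0.179
apply F[1]=+20.000 → step 2: x=0.008, v=0.457, θ=0.291, ω=-0.454
apply F[2]=+20.000 → step 3: x=0.020, v=0.712, θ=0.279, ω=-0.733
apply F[3]=+20.000 → step 4: x=0.037, v=0.968, θ=0.261, ω=-1.018
apply F[4]=+20.000 → step 5: x=0.059, v=1.225, θ=0.238, ω=-1.312
apply F[5]=+13.626 → step 6: x=0.085, v=1.399, θ=0.210, ω=-1.498
apply F[6]=+6.975 → step 7: x=0.114, v=1.487, θ=0.179, ω=-1.569
apply F[7]=+2.193 → step 8: x=0.144, v=1.513, θ=0.148, ω=-1.559
apply F[8]=-1.141 → step 9: x=0.174, v=1.495, θ=0.118, ω=-1.495
apply F[9]=-3.379 → step 10: x=0.203, v=1.449, θ=0.089, ω=-1.398
apply F[10]=-4.807 → step 11: x=0.231, v=1.384, θ=0.062, ω=-1.282
apply F[11]=-5.651 → step 12: x=0.258, v=1.309, θ=0.038, ω=-1.157
apply F[12]=-6.085 → step 13: x=0.284, v=1.229, θ=0.016, ω=-1.031
apply F[13]=-6.237 → step 14: x=0.308, v=1.146, θ=-0.004, ω=-0.908
apply F[14]=-6.202 → step 15: x=0.330, v=1.065, θ=-0.021, ω=-0.792
apply F[15]=-6.046 → step 16: x=0.350, v=0.986, θ=-0.035, ω=-0.684
apply F[16]=-5.814 → step 17: x=0.369, v=0.910, θ=-0.048, ω=-0.585
apply F[17]=-5.540 → step 18: x=0.387, v=0.839, θ=-0.059, ω=-0.495
apply F[18]=-5.245 → step 19: x=0.403, v=0.771, θ=-0.068, ω=-0.414
max |θ| = 0.298 ≤ 0.340 over all 20 states.

Answer: never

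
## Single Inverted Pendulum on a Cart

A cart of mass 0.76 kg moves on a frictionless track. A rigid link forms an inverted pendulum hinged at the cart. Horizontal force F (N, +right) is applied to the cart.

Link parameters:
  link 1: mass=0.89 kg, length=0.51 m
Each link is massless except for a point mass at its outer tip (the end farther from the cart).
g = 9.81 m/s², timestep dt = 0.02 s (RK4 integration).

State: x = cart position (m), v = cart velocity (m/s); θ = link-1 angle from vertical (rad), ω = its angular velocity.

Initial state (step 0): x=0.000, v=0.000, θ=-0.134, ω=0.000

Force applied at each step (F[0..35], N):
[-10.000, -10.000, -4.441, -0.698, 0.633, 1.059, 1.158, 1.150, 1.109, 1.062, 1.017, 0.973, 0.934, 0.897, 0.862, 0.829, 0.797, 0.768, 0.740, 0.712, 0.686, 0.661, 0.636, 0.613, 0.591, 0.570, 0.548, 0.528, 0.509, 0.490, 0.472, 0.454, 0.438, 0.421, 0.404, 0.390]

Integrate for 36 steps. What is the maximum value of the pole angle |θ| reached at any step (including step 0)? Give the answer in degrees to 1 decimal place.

Answer: 7.7°

Derivation:
apply F[0]=-10.000 → step 1: x=-0.002, v=-0.228, θ=-0.130, ω=0.393
apply F[1]=-10.000 → step 2: x=-0.009, v=-0.460, θ=-0.118, ω=0.795
apply F[2]=-4.441 → step 3: x=-0.019, v=-0.551, θ=-0.101, ω=0.931
apply F[3]=-0.698 → step 4: x=-0.030, v=-0.549, θ=-0.083, ω=0.892
apply F[4]=+0.633 → step 5: x=-0.041, v=-0.517, θ=-0.066, ω=0.800
apply F[5]=+1.059 → step 6: x=-0.051, v=-0.476, θ=-0.051, ω=0.698
apply F[6]=+1.158 → step 7: x=-0.060, v=-0.436, θ=-0.038, ω=0.602
apply F[7]=+1.150 → step 8: x=-0.068, v=-0.398, θ=-0.027, ω=0.516
apply F[8]=+1.109 → step 9: x=-0.076, v=-0.364, θ=-0.017, ω=0.441
apply F[9]=+1.062 → step 10: x=-0.083, v=-0.333, θ=-0.009, ω=0.375
apply F[10]=+1.017 → step 11: x=-0.089, v=-0.305, θ=-0.002, ω=0.318
apply F[11]=+0.973 → step 12: x=-0.095, v=-0.280, θ=0.004, ω=0.268
apply F[12]=+0.934 → step 13: x=-0.100, v=-0.257, θ=0.009, ω=0.226
apply F[13]=+0.897 → step 14: x=-0.105, v=-0.235, θ=0.013, ω=0.188
apply F[14]=+0.862 → step 15: x=-0.110, v=-0.216, θ=0.016, ω=0.156
apply F[15]=+0.829 → step 16: x=-0.114, v=-0.198, θ=0.019, ω=0.128
apply F[16]=+0.797 → step 17: x=-0.118, v=-0.182, θ=0.021, ω=0.104
apply F[17]=+0.768 → step 18: x=-0.121, v=-0.167, θ=0.023, ω=0.083
apply F[18]=+0.740 → step 19: x=-0.124, v=-0.153, θ=0.025, ω=0.065
apply F[19]=+0.712 → step 20: x=-0.127, v=-0.140, θ=0.026, ω=0.049
apply F[20]=+0.686 → step 21: x=-0.130, v=-0.128, θ=0.027, ω=0.035
apply F[21]=+0.661 → step 22: x=-0.133, v=-0.117, θ=0.027, ω=0.024
apply F[22]=+0.636 → step 23: x=-0.135, v=-0.106, θ=0.028, ω=0.014
apply F[23]=+0.613 → step 24: x=-0.137, v=-0.097, θ=0.028, ω=0.006
apply F[24]=+0.591 → step 25: x=-0.139, v=-0.087, θ=0.028, ω=-0.002
apply F[25]=+0.570 → step 26: x=-0.140, v=-0.079, θ=0.028, ω=-0.008
apply F[26]=+0.548 → step 27: x=-0.142, v=-0.071, θ=0.028, ω=-0.013
apply F[27]=+0.528 → step 28: x=-0.143, v=-0.063, θ=0.027, ω=-0.017
apply F[28]=+0.509 → step 29: x=-0.144, v=-0.056, θ=0.027, ω=-0.021
apply F[29]=+0.490 → step 30: x=-0.145, v=-0.049, θ=0.026, ω=-0.024
apply F[30]=+0.472 → step 31: x=-0.146, v=-0.043, θ=0.026, ω=-0.026
apply F[31]=+0.454 → step 32: x=-0.147, v=-0.037, θ=0.025, ω=-0.028
apply F[32]=+0.438 → step 33: x=-0.148, v=-0.031, θ=0.025, ω=-0.030
apply F[33]=+0.421 → step 34: x=-0.148, v=-0.026, θ=0.024, ω=-0.031
apply F[34]=+0.404 → step 35: x=-0.149, v=-0.020, θ=0.024, ω=-0.032
apply F[35]=+0.390 → step 36: x=-0.149, v=-0.016, θ=0.023, ω=-0.033
Max |angle| over trajectory = 0.134 rad = 7.7°.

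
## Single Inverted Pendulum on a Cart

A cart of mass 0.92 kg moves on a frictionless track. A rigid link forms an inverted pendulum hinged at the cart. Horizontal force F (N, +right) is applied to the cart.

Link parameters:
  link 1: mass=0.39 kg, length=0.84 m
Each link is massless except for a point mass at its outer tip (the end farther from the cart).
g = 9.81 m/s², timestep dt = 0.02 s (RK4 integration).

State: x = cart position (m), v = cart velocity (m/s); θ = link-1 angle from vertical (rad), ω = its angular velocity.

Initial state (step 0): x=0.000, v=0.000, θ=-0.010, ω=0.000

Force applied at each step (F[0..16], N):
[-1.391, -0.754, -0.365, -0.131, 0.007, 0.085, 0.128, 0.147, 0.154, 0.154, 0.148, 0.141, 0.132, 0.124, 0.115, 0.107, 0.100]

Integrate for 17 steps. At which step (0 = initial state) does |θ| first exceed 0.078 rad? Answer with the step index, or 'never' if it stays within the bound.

Answer: never

Derivation:
apply F[0]=-1.391 → step 1: x=-0.000, v=-0.029, θ=-0.010, ω=0.033
apply F[1]=-0.754 → step 2: x=-0.001, v=-0.045, θ=-0.009, ω=0.049
apply F[2]=-0.365 → step 3: x=-0.002, v=-0.052, θ=-0.008, ω=0.056
apply F[3]=-0.131 → step 4: x=-0.003, v=-0.055, θ=-0.007, ω=0.057
apply F[4]=+0.007 → step 5: x=-0.004, v=-0.054, θ=-0.006, ω=0.055
apply F[5]=+0.085 → step 6: x=-0.005, v=-0.052, θ=-0.005, ω=0.051
apply F[6]=+0.128 → step 7: x=-0.006, v=-0.048, θ=-0.004, ω=0.046
apply F[7]=+0.147 → step 8: x=-0.007, v=-0.045, θ=-0.003, ω=0.041
apply F[8]=+0.154 → step 9: x=-0.008, v=-0.041, θ=-0.002, ω=0.036
apply F[9]=+0.154 → step 10: x=-0.009, v=-0.038, θ=-0.001, ω=0.032
apply F[10]=+0.148 → step 11: x=-0.010, v=-0.035, θ=-0.001, ω=0.028
apply F[11]=+0.141 → step 12: x=-0.010, v=-0.032, θ=-0.000, ω=0.024
apply F[12]=+0.132 → step 13: x=-0.011, v=-0.029, θ=0.000, ω=0.021
apply F[13]=+0.124 → step 14: x=-0.011, v=-0.026, θ=0.001, ω=0.018
apply F[14]=+0.115 → step 15: x=-0.012, v=-0.024, θ=0.001, ω=0.015
apply F[15]=+0.107 → step 16: x=-0.012, v=-0.021, θ=0.001, ω=0.013
apply F[16]=+0.100 → step 17: x=-0.013, v=-0.019, θ=0.002, ω=0.010
max |θ| = 0.010 ≤ 0.078 over all 18 states.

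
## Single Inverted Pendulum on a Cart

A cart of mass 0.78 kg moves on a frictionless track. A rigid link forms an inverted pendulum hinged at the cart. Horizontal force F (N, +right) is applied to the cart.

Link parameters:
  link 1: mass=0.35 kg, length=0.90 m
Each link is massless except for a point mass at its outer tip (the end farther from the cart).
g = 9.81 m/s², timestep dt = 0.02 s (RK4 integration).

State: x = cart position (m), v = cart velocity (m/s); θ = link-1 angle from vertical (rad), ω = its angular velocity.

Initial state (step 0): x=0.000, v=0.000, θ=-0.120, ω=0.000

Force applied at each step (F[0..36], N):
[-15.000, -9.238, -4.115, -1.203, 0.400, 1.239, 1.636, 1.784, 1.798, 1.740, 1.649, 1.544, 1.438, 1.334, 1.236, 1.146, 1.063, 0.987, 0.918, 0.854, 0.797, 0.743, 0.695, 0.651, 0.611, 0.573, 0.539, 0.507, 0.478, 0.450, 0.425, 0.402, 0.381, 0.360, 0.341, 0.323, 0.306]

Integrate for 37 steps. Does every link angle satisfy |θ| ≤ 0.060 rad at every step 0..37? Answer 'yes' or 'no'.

apply F[0]=-15.000 → step 1: x=-0.004, v=-0.372, θ=-0.116, ω=0.385
apply F[1]=-9.238 → step 2: x=-0.013, v=-0.598, θ=-0.106, ω=0.610
apply F[2]=-4.115 → step 3: x=-0.026, v=-0.695, θ=-0.093, ω=0.695
apply F[3]=-1.203 → step 4: x=-0.040, v=-0.718, θ=-0.079, ω=0.702
apply F[4]=+0.400 → step 5: x=-0.055, v=-0.702, θ=-0.066, ω=0.669
apply F[5]=+1.239 → step 6: x=-0.068, v=-0.665, θ=-0.053, ω=0.615
apply F[6]=+1.636 → step 7: x=-0.081, v=-0.619, θ=-0.041, ω=0.554
apply F[7]=+1.784 → step 8: x=-0.093, v=-0.571, θ=-0.031, ω=0.492
apply F[8]=+1.798 → step 9: x=-0.104, v=-0.522, θ=-0.021, ω=0.433
apply F[9]=+1.740 → step 10: x=-0.114, v=-0.476, θ=-0.013, ω=0.378
apply F[10]=+1.649 → step 11: x=-0.123, v=-0.433, θ=-0.006, ω=0.328
apply F[11]=+1.544 → step 12: x=-0.131, v=-0.393, θ=-0.000, ω=0.283
apply F[12]=+1.438 → step 13: x=-0.139, v=-0.357, θ=0.005, ω=0.243
apply F[13]=+1.334 → step 14: x=-0.146, v=-0.323, θ=0.010, ω=0.207
apply F[14]=+1.236 → step 15: x=-0.152, v=-0.292, θ=0.014, ω=0.176
apply F[15]=+1.146 → step 16: x=-0.157, v=-0.264, θ=0.017, ω=0.148
apply F[16]=+1.063 → step 17: x=-0.162, v=-0.239, θ=0.019, ω=0.123
apply F[17]=+0.987 → step 18: x=-0.167, v=-0.215, θ=0.022, ω=0.102
apply F[18]=+0.918 → step 19: x=-0.171, v=-0.194, θ=0.024, ω=0.083
apply F[19]=+0.854 → step 20: x=-0.175, v=-0.174, θ=0.025, ω=0.066
apply F[20]=+0.797 → step 21: x=-0.178, v=-0.156, θ=0.026, ω=0.051
apply F[21]=+0.743 → step 22: x=-0.181, v=-0.139, θ=0.027, ω=0.039
apply F[22]=+0.695 → step 23: x=-0.184, v=-0.124, θ=0.028, ω=0.028
apply F[23]=+0.651 → step 24: x=-0.186, v=-0.109, θ=0.028, ω=0.018
apply F[24]=+0.611 → step 25: x=-0.188, v=-0.096, θ=0.029, ω=0.009
apply F[25]=+0.573 → step 26: x=-0.190, v=-0.084, θ=0.029, ω=0.002
apply F[26]=+0.539 → step 27: x=-0.191, v=-0.073, θ=0.029, ω=-0.004
apply F[27]=+0.507 → step 28: x=-0.193, v=-0.062, θ=0.028, ω=-0.010
apply F[28]=+0.478 → step 29: x=-0.194, v=-0.053, θ=0.028, ω=-0.014
apply F[29]=+0.450 → step 30: x=-0.195, v=-0.044, θ=0.028, ω=-0.018
apply F[30]=+0.425 → step 31: x=-0.196, v=-0.035, θ=0.028, ω=-0.021
apply F[31]=+0.402 → step 32: x=-0.196, v=-0.027, θ=0.027, ω=-0.024
apply F[32]=+0.381 → step 33: x=-0.197, v=-0.020, θ=0.027, ω=-0.027
apply F[33]=+0.360 → step 34: x=-0.197, v=-0.013, θ=0.026, ω=-0.029
apply F[34]=+0.341 → step 35: x=-0.197, v=-0.006, θ=0.025, ω=-0.030
apply F[35]=+0.323 → step 36: x=-0.197, v=-0.000, θ=0.025, ω=-0.032
apply F[36]=+0.306 → step 37: x=-0.197, v=0.005, θ=0.024, ω=-0.032
Max |angle| over trajectory = 0.120 rad; bound = 0.060 → exceeded.

Answer: no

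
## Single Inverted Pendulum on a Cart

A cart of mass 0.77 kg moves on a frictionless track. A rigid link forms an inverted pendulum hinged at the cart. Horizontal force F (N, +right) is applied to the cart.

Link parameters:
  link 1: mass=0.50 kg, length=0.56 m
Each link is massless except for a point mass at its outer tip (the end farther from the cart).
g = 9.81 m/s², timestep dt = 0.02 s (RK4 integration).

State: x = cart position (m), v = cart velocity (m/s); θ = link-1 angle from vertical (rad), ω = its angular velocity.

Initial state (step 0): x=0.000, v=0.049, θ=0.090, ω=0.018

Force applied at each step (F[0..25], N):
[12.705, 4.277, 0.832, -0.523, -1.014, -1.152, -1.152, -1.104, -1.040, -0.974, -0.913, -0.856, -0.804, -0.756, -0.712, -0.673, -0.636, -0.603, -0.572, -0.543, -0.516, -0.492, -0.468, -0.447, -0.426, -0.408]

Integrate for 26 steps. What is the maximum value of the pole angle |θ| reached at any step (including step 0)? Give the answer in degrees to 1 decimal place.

apply F[0]=+12.705 → step 1: x=0.004, v=0.366, θ=0.085, ω=-0.515
apply F[1]=+4.277 → step 2: x=0.012, v=0.467, θ=0.073, ω=-0.667
apply F[2]=+0.832 → step 3: x=0.022, v=0.480, θ=0.060, ω=-0.667
apply F[3]=-0.523 → step 4: x=0.031, v=0.460, θ=0.047, ω=-0.613
apply F[4]=-1.014 → step 5: x=0.040, v=0.429, θ=0.036, ω=-0.542
apply F[5]=-1.152 → step 6: x=0.048, v=0.395, θ=0.025, ω=-0.471
apply F[6]=-1.152 → step 7: x=0.056, v=0.362, θ=0.017, ω=-0.406
apply F[7]=-1.104 → step 8: x=0.063, v=0.332, θ=0.009, ω=-0.347
apply F[8]=-1.040 → step 9: x=0.069, v=0.304, θ=0.003, ω=-0.296
apply F[9]=-0.974 → step 10: x=0.075, v=0.279, θ=-0.003, ω=-0.251
apply F[10]=-0.913 → step 11: x=0.081, v=0.256, θ=-0.007, ω=-0.211
apply F[11]=-0.856 → step 12: x=0.085, v=0.235, θ=-0.011, ω=-0.177
apply F[12]=-0.804 → step 13: x=0.090, v=0.216, θ=-0.014, ω=-0.147
apply F[13]=-0.756 → step 14: x=0.094, v=0.198, θ=-0.017, ω=-0.121
apply F[14]=-0.712 → step 15: x=0.098, v=0.182, θ=-0.019, ω=-0.099
apply F[15]=-0.673 → step 16: x=0.101, v=0.167, θ=-0.021, ω=-0.079
apply F[16]=-0.636 → step 17: x=0.105, v=0.153, θ=-0.023, ω=-0.063
apply F[17]=-0.603 → step 18: x=0.108, v=0.141, θ=-0.024, ω=-0.048
apply F[18]=-0.572 → step 19: x=0.110, v=0.129, θ=-0.025, ω=-0.035
apply F[19]=-0.543 → step 20: x=0.113, v=0.118, θ=-0.025, ω=-0.025
apply F[20]=-0.516 → step 21: x=0.115, v=0.108, θ=-0.025, ω=-0.015
apply F[21]=-0.492 → step 22: x=0.117, v=0.098, θ=-0.026, ω=-0.007
apply F[22]=-0.468 → step 23: x=0.119, v=0.089, θ=-0.026, ω=-0.000
apply F[23]=-0.447 → step 24: x=0.121, v=0.081, θ=-0.026, ω=0.005
apply F[24]=-0.426 → step 25: x=0.122, v=0.073, θ=-0.026, ω=0.010
apply F[25]=-0.408 → step 26: x=0.124, v=0.066, θ=-0.025, ω=0.015
Max |angle| over trajectory = 0.090 rad = 5.2°.

Answer: 5.2°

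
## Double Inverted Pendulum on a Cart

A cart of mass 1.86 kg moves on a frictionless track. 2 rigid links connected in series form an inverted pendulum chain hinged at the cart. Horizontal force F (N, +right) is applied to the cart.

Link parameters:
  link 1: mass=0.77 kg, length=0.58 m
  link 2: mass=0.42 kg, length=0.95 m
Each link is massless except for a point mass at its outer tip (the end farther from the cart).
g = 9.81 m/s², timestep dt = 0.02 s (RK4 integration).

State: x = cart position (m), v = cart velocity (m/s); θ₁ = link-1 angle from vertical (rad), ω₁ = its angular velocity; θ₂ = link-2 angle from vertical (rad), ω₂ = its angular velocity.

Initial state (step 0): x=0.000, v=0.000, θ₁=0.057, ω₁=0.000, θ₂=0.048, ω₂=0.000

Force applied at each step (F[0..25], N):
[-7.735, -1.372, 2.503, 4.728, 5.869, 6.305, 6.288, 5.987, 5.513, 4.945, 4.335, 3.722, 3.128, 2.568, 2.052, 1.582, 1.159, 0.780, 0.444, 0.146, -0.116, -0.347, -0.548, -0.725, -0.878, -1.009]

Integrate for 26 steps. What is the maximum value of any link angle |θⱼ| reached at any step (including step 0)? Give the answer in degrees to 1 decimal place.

apply F[0]=-7.735 → step 1: x=-0.001, v=-0.090, θ₁=0.059, ω₁=0.176, θ₂=0.048, ω₂=-0.003
apply F[1]=-1.372 → step 2: x=-0.003, v=-0.112, θ₁=0.063, ω₁=0.238, θ₂=0.048, ω₂=-0.007
apply F[2]=+2.503 → step 3: x=-0.005, v=-0.094, θ₁=0.068, ω₁=0.231, θ₂=0.048, ω₂=-0.013
apply F[3]=+4.728 → step 4: x=-0.006, v=-0.052, θ₁=0.072, ω₁=0.186, θ₂=0.047, ω₂=-0.020
apply F[4]=+5.869 → step 5: x=-0.007, v=0.002, θ₁=0.075, ω₁=0.123, θ₂=0.047, ω₂=-0.028
apply F[5]=+6.305 → step 6: x=-0.006, v=0.060, θ₁=0.077, ω₁=0.055, θ₂=0.046, ω₂=-0.038
apply F[6]=+6.288 → step 7: x=-0.005, v=0.118, θ₁=0.077, ω₁=-0.013, θ₂=0.045, ω₂=-0.048
apply F[7]=+5.987 → step 8: x=-0.002, v=0.173, θ₁=0.076, ω₁=-0.075, θ₂=0.044, ω₂=-0.058
apply F[8]=+5.513 → step 9: x=0.002, v=0.222, θ₁=0.074, ω₁=-0.129, θ₂=0.043, ω₂=-0.068
apply F[9]=+4.945 → step 10: x=0.007, v=0.266, θ₁=0.071, ω₁=-0.174, θ₂=0.042, ω₂=-0.078
apply F[10]=+4.335 → step 11: x=0.013, v=0.304, θ₁=0.067, ω₁=-0.211, θ₂=0.040, ω₂=-0.087
apply F[11]=+3.722 → step 12: x=0.019, v=0.336, θ₁=0.063, ω₁=-0.239, θ₂=0.038, ω₂=-0.096
apply F[12]=+3.128 → step 13: x=0.026, v=0.362, θ₁=0.058, ω₁=-0.259, θ₂=0.036, ω₂=-0.103
apply F[13]=+2.568 → step 14: x=0.034, v=0.383, θ₁=0.052, ω₁=-0.272, θ₂=0.034, ω₂=-0.110
apply F[14]=+2.052 → step 15: x=0.042, v=0.398, θ₁=0.047, ω₁=-0.279, θ₂=0.032, ω₂=-0.115
apply F[15]=+1.582 → step 16: x=0.050, v=0.410, θ₁=0.041, ω₁=-0.282, θ₂=0.029, ω₂=-0.119
apply F[16]=+1.159 → step 17: x=0.058, v=0.418, θ₁=0.036, ω₁=-0.280, θ₂=0.027, ω₂=-0.123
apply F[17]=+0.780 → step 18: x=0.066, v=0.422, θ₁=0.030, ω₁=-0.275, θ₂=0.024, ω₂=-0.125
apply F[18]=+0.444 → step 19: x=0.075, v=0.423, θ₁=0.025, ω₁=-0.267, θ₂=0.022, ω₂=-0.126
apply F[19]=+0.146 → step 20: x=0.083, v=0.422, θ₁=0.020, ω₁=-0.257, θ₂=0.019, ω₂=-0.127
apply F[20]=-0.116 → step 21: x=0.092, v=0.419, θ₁=0.015, ω₁=-0.246, θ₂=0.017, ω₂=-0.126
apply F[21]=-0.347 → step 22: x=0.100, v=0.413, θ₁=0.010, ω₁=-0.233, θ₂=0.014, ω₂=-0.125
apply F[22]=-0.548 → step 23: x=0.108, v=0.407, θ₁=0.005, ω₁=-0.220, θ₂=0.012, ω₂=-0.123
apply F[23]=-0.725 → step 24: x=0.116, v=0.398, θ₁=0.001, ω₁=-0.206, θ₂=0.009, ω₂=-0.121
apply F[24]=-0.878 → step 25: x=0.124, v=0.389, θ₁=-0.003, ω₁=-0.192, θ₂=0.007, ω₂=-0.118
apply F[25]=-1.009 → step 26: x=0.132, v=0.379, θ₁=-0.007, ω₁=-0.178, θ₂=0.005, ω₂=-0.115
Max |angle| over trajectory = 0.077 rad = 4.4°.

Answer: 4.4°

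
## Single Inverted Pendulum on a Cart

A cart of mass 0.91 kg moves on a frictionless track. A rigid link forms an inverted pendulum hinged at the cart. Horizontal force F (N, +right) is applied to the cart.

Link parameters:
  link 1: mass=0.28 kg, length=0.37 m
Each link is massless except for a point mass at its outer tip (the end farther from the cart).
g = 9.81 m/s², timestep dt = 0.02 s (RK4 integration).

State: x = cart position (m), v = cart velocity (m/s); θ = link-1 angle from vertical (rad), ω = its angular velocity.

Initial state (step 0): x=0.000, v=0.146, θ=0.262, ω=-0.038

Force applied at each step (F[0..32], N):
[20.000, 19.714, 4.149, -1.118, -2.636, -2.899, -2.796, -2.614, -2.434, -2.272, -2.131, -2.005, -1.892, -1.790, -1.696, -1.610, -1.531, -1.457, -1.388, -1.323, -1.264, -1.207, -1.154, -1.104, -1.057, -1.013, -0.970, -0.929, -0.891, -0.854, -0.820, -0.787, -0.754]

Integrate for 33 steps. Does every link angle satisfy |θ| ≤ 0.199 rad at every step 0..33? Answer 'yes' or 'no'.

Answer: no

Derivation:
apply F[0]=+20.000 → step 1: x=0.007, v=0.562, θ=0.252, ω=-0.991
apply F[1]=+19.714 → step 2: x=0.022, v=0.976, θ=0.222, ω=-1.951
apply F[2]=+4.149 → step 3: x=0.043, v=1.056, θ=0.182, ω=-2.057
apply F[3]=-1.118 → step 4: x=0.064, v=1.024, θ=0.143, ω=-1.884
apply F[4]=-2.636 → step 5: x=0.083, v=0.959, θ=0.108, ω=-1.646
apply F[5]=-2.899 → step 6: x=0.102, v=0.891, θ=0.077, ω=-1.413
apply F[6]=-2.796 → step 7: x=0.119, v=0.826, θ=0.051, ω=-1.204
apply F[7]=-2.614 → step 8: x=0.135, v=0.766, θ=0.029, ω=-1.022
apply F[8]=-2.434 → step 9: x=0.150, v=0.712, θ=0.010, ω=-0.864
apply F[9]=-2.272 → step 10: x=0.163, v=0.662, θ=-0.006, ω=-0.728
apply F[10]=-2.131 → step 11: x=0.176, v=0.615, θ=-0.019, ω=-0.610
apply F[11]=-2.005 → step 12: x=0.188, v=0.573, θ=-0.030, ω=-0.508
apply F[12]=-1.892 → step 13: x=0.199, v=0.533, θ=-0.040, ω=-0.420
apply F[13]=-1.790 → step 14: x=0.209, v=0.497, θ=-0.047, ω=-0.344
apply F[14]=-1.696 → step 15: x=0.219, v=0.463, θ=-0.054, ω=-0.279
apply F[15]=-1.610 → step 16: x=0.228, v=0.431, θ=-0.059, ω=-0.222
apply F[16]=-1.531 → step 17: x=0.236, v=0.401, θ=-0.063, ω=-0.174
apply F[17]=-1.457 → step 18: x=0.244, v=0.372, θ=-0.066, ω=-0.132
apply F[18]=-1.388 → step 19: x=0.251, v=0.346, θ=-0.068, ω=-0.096
apply F[19]=-1.323 → step 20: x=0.258, v=0.321, θ=-0.069, ω=-0.065
apply F[20]=-1.264 → step 21: x=0.264, v=0.298, θ=-0.071, ω=-0.039
apply F[21]=-1.207 → step 22: x=0.270, v=0.275, θ=-0.071, ω=-0.016
apply F[22]=-1.154 → step 23: x=0.275, v=0.254, θ=-0.071, ω=0.003
apply F[23]=-1.104 → step 24: x=0.280, v=0.234, θ=-0.071, ω=0.019
apply F[24]=-1.057 → step 25: x=0.285, v=0.215, θ=-0.070, ω=0.032
apply F[25]=-1.013 → step 26: x=0.289, v=0.197, θ=-0.070, ω=0.044
apply F[26]=-0.970 → step 27: x=0.292, v=0.180, θ=-0.069, ω=0.053
apply F[27]=-0.929 → step 28: x=0.296, v=0.164, θ=-0.068, ω=0.061
apply F[28]=-0.891 → step 29: x=0.299, v=0.148, θ=-0.066, ω=0.067
apply F[29]=-0.854 → step 30: x=0.302, v=0.134, θ=-0.065, ω=0.072
apply F[30]=-0.820 → step 31: x=0.304, v=0.119, θ=-0.063, ω=0.077
apply F[31]=-0.787 → step 32: x=0.307, v=0.106, θ=-0.062, ω=0.080
apply F[32]=-0.754 → step 33: x=0.309, v=0.093, θ=-0.060, ω=0.082
Max |angle| over trajectory = 0.262 rad; bound = 0.199 → exceeded.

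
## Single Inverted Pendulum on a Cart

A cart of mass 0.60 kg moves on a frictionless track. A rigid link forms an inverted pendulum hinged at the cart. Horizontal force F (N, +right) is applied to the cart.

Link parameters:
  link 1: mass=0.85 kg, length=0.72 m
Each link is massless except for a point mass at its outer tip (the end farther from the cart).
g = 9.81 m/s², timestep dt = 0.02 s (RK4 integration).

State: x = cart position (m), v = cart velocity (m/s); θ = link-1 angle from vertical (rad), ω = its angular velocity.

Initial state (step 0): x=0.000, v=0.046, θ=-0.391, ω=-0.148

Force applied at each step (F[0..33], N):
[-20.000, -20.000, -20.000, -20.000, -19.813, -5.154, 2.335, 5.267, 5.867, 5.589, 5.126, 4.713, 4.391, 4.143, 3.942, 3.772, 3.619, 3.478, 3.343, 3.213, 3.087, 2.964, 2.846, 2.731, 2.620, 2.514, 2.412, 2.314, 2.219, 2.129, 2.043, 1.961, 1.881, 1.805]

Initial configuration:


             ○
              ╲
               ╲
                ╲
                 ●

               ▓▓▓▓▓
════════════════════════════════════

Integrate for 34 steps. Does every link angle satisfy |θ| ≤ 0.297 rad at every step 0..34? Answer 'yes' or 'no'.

apply F[0]=-20.000 → step 1: x=-0.004, v=-0.426, θ=-0.389, ω=0.354
apply F[1]=-20.000 → step 2: x=-0.017, v=-0.904, θ=-0.377, ω=0.868
apply F[2]=-20.000 → step 3: x=-0.040, v=-1.398, θ=-0.354, ω=1.411
apply F[3]=-20.000 → step 4: x=-0.073, v=-1.916, θ=-0.320, ω=2.000
apply F[4]=-19.813 → step 5: x=-0.117, v=-2.464, θ=-0.274, ω=2.647
apply F[5]=-5.154 → step 6: x=-0.167, v=-2.595, θ=-0.220, ω=2.757
apply F[6]=+2.335 → step 7: x=-0.218, v=-2.498, θ=-0.166, ω=2.573
apply F[7]=+5.267 → step 8: x=-0.266, v=-2.306, θ=-0.118, ω=2.270
apply F[8]=+5.867 → step 9: x=-0.310, v=-2.096, θ=-0.076, ω=1.953
apply F[9]=+5.589 → step 10: x=-0.350, v=-1.898, θ=-0.040, ω=1.664
apply F[10]=+5.126 → step 11: x=-0.387, v=-1.722, θ=-0.009, ω=1.413
apply F[11]=+4.713 → step 12: x=-0.419, v=-1.566, θ=0.017, ω=1.197
apply F[12]=+4.391 → step 13: x=-0.449, v=-1.427, θ=0.039, ω=1.012
apply F[13]=+4.143 → step 14: x=-0.477, v=-1.302, θ=0.058, ω=0.852
apply F[14]=+3.942 → step 15: x=-0.502, v=-1.189, θ=0.074, ω=0.713
apply F[15]=+3.772 → step 16: x=-0.524, v=-1.086, θ=0.087, ω=0.592
apply F[16]=+3.619 → step 17: x=-0.545, v=-0.991, θ=0.097, ω=0.486
apply F[17]=+3.478 → step 18: x=-0.564, v=-0.904, θ=0.106, ω=0.394
apply F[18]=+3.343 → step 19: x=-0.581, v=-0.824, θ=0.113, ω=0.313
apply F[19]=+3.213 → step 20: x=-0.597, v=-0.750, θ=0.119, ω=0.243
apply F[20]=+3.087 → step 21: x=-0.611, v=-0.682, θ=0.123, ω=0.181
apply F[21]=+2.964 → step 22: x=-0.624, v=-0.619, θ=0.126, ω=0.128
apply F[22]=+2.846 → step 23: x=-0.636, v=-0.560, θ=0.128, ω=0.082
apply F[23]=+2.731 → step 24: x=-0.647, v=-0.506, θ=0.129, ω=0.042
apply F[24]=+2.620 → step 25: x=-0.656, v=-0.455, θ=0.130, ω=0.008
apply F[25]=+2.514 → step 26: x=-0.665, v=-0.408, θ=0.130, ω=-0.022
apply F[26]=+2.412 → step 27: x=-0.673, v=-0.365, θ=0.129, ω=-0.047
apply F[27]=+2.314 → step 28: x=-0.680, v=-0.324, θ=0.128, ω=-0.068
apply F[28]=+2.219 → step 29: x=-0.686, v=-0.286, θ=0.126, ω=-0.086
apply F[29]=+2.129 → step 30: x=-0.691, v=-0.250, θ=0.125, ω=-0.101
apply F[30]=+2.043 → step 31: x=-0.696, v=-0.216, θ=0.122, ω=-0.114
apply F[31]=+1.961 → step 32: x=-0.700, v=-0.185, θ=0.120, ω=-0.124
apply F[32]=+1.881 → step 33: x=-0.703, v=-0.156, θ=0.117, ω=-0.132
apply F[33]=+1.805 → step 34: x=-0.706, v=-0.128, θ=0.115, ω=-0.139
Max |angle| over trajectory = 0.391 rad; bound = 0.297 → exceeded.

Answer: no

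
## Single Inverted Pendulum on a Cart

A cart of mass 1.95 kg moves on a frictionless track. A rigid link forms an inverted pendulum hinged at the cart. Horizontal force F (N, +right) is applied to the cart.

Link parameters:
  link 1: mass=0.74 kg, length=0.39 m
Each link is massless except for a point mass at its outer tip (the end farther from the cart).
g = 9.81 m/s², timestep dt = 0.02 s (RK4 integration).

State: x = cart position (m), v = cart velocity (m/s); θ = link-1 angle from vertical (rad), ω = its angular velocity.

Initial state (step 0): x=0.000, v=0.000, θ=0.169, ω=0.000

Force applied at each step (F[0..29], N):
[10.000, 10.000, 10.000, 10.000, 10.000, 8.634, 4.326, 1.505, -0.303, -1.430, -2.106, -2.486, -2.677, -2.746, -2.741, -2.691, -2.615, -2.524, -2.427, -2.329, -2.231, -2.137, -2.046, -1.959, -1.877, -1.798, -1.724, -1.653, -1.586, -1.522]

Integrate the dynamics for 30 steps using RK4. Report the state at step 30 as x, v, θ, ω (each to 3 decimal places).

apply F[0]=+10.000 → step 1: x=0.001, v=0.089, θ=0.168, ω=-0.141
apply F[1]=+10.000 → step 2: x=0.004, v=0.179, θ=0.163, ω=-0.285
apply F[2]=+10.000 → step 3: x=0.008, v=0.269, θ=0.156, ω=-0.433
apply F[3]=+10.000 → step 4: x=0.014, v=0.360, θ=0.146, ω=-0.587
apply F[4]=+10.000 → step 5: x=0.022, v=0.452, θ=0.133, ω=-0.750
apply F[5]=+8.634 → step 6: x=0.032, v=0.531, θ=0.116, ω=-0.889
apply F[6]=+4.326 → step 7: x=0.043, v=0.567, θ=0.098, ω=-0.928
apply F[7]=+1.505 → step 8: x=0.055, v=0.576, θ=0.080, ω=-0.907
apply F[8]=-0.303 → step 9: x=0.066, v=0.568, θ=0.062, ω=-0.850
apply F[9]=-1.430 → step 10: x=0.077, v=0.550, θ=0.046, ω=-0.775
apply F[10]=-2.106 → step 11: x=0.088, v=0.525, θ=0.031, ω=-0.694
apply F[11]=-2.486 → step 12: x=0.098, v=0.498, θ=0.018, ω=-0.611
apply F[12]=-2.677 → step 13: x=0.108, v=0.469, θ=0.007, ω=-0.532
apply F[13]=-2.746 → step 14: x=0.117, v=0.441, θ=-0.003, ω=-0.459
apply F[14]=-2.741 → step 15: x=0.126, v=0.414, θ=-0.012, ω=-0.392
apply F[15]=-2.691 → step 16: x=0.134, v=0.387, θ=-0.019, ω=-0.332
apply F[16]=-2.615 → step 17: x=0.141, v=0.362, θ=-0.025, ω=-0.278
apply F[17]=-2.524 → step 18: x=0.148, v=0.338, θ=-0.030, ω=-0.231
apply F[18]=-2.427 → step 19: x=0.155, v=0.316, θ=-0.034, ω=-0.189
apply F[19]=-2.329 → step 20: x=0.161, v=0.294, θ=-0.038, ω=-0.153
apply F[20]=-2.231 → step 21: x=0.166, v=0.274, θ=-0.040, ω=-0.121
apply F[21]=-2.137 → step 22: x=0.172, v=0.256, θ=-0.042, ω=-0.094
apply F[22]=-2.046 → step 23: x=0.177, v=0.238, θ=-0.044, ω=-0.070
apply F[23]=-1.959 → step 24: x=0.181, v=0.221, θ=-0.045, ω=-0.050
apply F[24]=-1.877 → step 25: x=0.185, v=0.205, θ=-0.046, ω=-0.032
apply F[25]=-1.798 → step 26: x=0.189, v=0.190, θ=-0.047, ω=-0.017
apply F[26]=-1.724 → step 27: x=0.193, v=0.176, θ=-0.047, ω=-0.004
apply F[27]=-1.653 → step 28: x=0.196, v=0.163, θ=-0.047, ω=0.007
apply F[28]=-1.586 → step 29: x=0.200, v=0.150, θ=-0.047, ω=0.016
apply F[29]=-1.522 → step 30: x=0.202, v=0.138, θ=-0.046, ω=0.024

Answer: x=0.202, v=0.138, θ=-0.046, ω=0.024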